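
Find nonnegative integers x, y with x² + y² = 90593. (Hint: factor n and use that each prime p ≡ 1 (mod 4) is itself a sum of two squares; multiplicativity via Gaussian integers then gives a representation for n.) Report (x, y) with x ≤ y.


Step 1: Factor n = 90593 = 17 · 73^2.
Step 2: Check the mod-4 condition on each prime factor: 17 ≡ 1 (mod 4), exponent 1; 73 ≡ 1 (mod 4), exponent 2.
All primes ≡ 3 (mod 4) appear to even exponent (or don't appear), so by the two-squares theorem n IS expressible as a sum of two squares.
Step 3: Build a representation. Here n = 17 · 73 · 73 is a product of primes ≡ 1 (mod 4). Each prime p ≡ 1 (mod 4) is itself a sum of two squares; find a² by testing p − a² for a perfect square:
  17: 17 − 1² = 16 = 4² ⇒ 17 = 1² + 4².
  73: 73 − 1² = 72, 73 − 2² = 69, 73 − 3² = 64 = 8² ⇒ 73 = 3² + 8².
  Combine using the Brahmagupta–Fibonacci identity (a² + b²)(c² + d²) = (ac − bd)² + (ad + bc)² = (ac + bd)² + (ad − bc)²:
  17 · 73 = 1241: from (1² + 4²)(3² + 8²), take (1·3 − 4·8, 1·8 + 4·3) = (3 − 32, 8 + 12) = (-29, 20); dropping signs (only squares matter) gives (29, 20); check 29² + 20² = 841 + 400 = 1241 ✓.
  1241 · 73 = 90593: from (29² + 20²)(3² + 8²), take (29·3 − 20·8, 29·8 + 20·3) = (87 − 160, 232 + 60) = (-73, 292); dropping signs (only squares matter) gives (73, 292); check 73² + 292² = 5329 + 85264 = 90593 ✓.
Step 4: Order so x ≤ y and verify: 73² + 292² = 5329 + 85264 = 90593 = n. ✓

n = 90593 = 73² + 292² (one valid representation with x ≤ y).


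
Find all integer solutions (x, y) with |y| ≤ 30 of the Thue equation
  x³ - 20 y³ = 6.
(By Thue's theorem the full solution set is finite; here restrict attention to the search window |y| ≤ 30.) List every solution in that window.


The equation is x³ - 20y³ = 6. For fixed y, x³ = 20·y³ + 6, so a solution requires the RHS to be a perfect cube.
Strategy: iterate y from -30 to 30, compute RHS = 20·y³ + 6, and check whether it is a (positive or negative) perfect cube.
Check small values of y:
  y = 0: RHS = 6 is not a perfect cube.
  y = 1: RHS = 26 is not a perfect cube.
  y = -1: RHS = -14 is not a perfect cube.
  y = 2: RHS = 166 is not a perfect cube.
  y = -2: RHS = -154 is not a perfect cube.
  y = 3: RHS = 546 is not a perfect cube.
  y = -3: RHS = -534 is not a perfect cube.
Continuing the search up to |y| = 30 finds no solutions either.
No (x, y) in the scanned range satisfies the equation.

No integer solutions with |y| ≤ 30.


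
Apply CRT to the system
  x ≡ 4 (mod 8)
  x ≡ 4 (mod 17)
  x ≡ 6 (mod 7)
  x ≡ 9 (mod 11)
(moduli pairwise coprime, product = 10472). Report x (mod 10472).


Product of moduli M = 8 · 17 · 7 · 11 = 10472.
Merge one congruence at a time:
  Start: x ≡ 4 (mod 8).
  Combine with x ≡ 4 (mod 17); new modulus lcm = 136.
    Write x = 4 + 8·t and substitute into x ≡ 4 (mod 17): 8·t ≡ 4 − 4 = 0 (mod 17).
    The inverse of 8 mod 17 is 15 (since 8·15 = 120 = 7·17 + 1), so t ≡ 15·0 = 0 ≡ 0 (mod 17).
    Then x = 4 + 8·0 = 4, valid modulo lcm(8, 17) = 136: x ≡ 4 (mod 136).
  Combine with x ≡ 6 (mod 7); new modulus lcm = 952.
    Write x = 4 + 136·t and substitute into x ≡ 6 (mod 7): 136·t ≡ 6 − 4 = 2 (mod 7).
    Reduce coefficients mod 7: 3·t ≡ 2 (mod 7).
    The inverse of 3 mod 7 is 5 (since 3·5 = 15 = 2·7 + 1), so t ≡ 5·2 = 10 ≡ 3 (mod 7).
    Then x = 4 + 136·3 = 412, valid modulo lcm(136, 7) = 952: x ≡ 412 (mod 952).
  Combine with x ≡ 9 (mod 11); new modulus lcm = 10472.
    Write x = 412 + 952·t and substitute into x ≡ 9 (mod 11): 952·t ≡ 9 − 412 = -403 (mod 11).
    Reduce coefficients mod 11: 6·t ≡ 4 (mod 11).
    The inverse of 6 mod 11 is 2 (since 6·2 = 12 = 1·11 + 1), so t ≡ 2·4 = 8 ≡ 8 (mod 11).
    Then x = 412 + 952·8 = 8028, valid modulo lcm(952, 11) = 10472: x ≡ 8028 (mod 10472).
Verify against each original: 8028 mod 8 = 4, 8028 mod 17 = 4, 8028 mod 7 = 6, 8028 mod 11 = 9.

x ≡ 8028 (mod 10472).


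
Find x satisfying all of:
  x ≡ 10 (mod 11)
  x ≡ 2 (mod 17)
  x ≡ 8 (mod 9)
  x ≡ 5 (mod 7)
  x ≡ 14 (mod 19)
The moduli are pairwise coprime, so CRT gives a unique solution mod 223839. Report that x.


Product of moduli M = 11 · 17 · 9 · 7 · 19 = 223839.
Merge one congruence at a time:
  Start: x ≡ 10 (mod 11).
  Combine with x ≡ 2 (mod 17); new modulus lcm = 187.
    Write x = 10 + 11·t and substitute into x ≡ 2 (mod 17): 11·t ≡ 2 − 10 = -8 (mod 17).
    Reduce coefficients mod 17: 11·t ≡ 9 (mod 17).
    The inverse of 11 mod 17 is 14 (since 11·14 = 154 = 9·17 + 1), so t ≡ 14·9 = 126 ≡ 7 (mod 17).
    Then x = 10 + 11·7 = 87, valid modulo lcm(11, 17) = 187: x ≡ 87 (mod 187).
  Combine with x ≡ 8 (mod 9); new modulus lcm = 1683.
    Write x = 87 + 187·t and substitute into x ≡ 8 (mod 9): 187·t ≡ 8 − 87 = -79 (mod 9).
    Reduce coefficients mod 9: 7·t ≡ 2 (mod 9).
    The inverse of 7 mod 9 is 4 (since 7·4 = 28 = 3·9 + 1), so t ≡ 4·2 = 8 ≡ 8 (mod 9).
    Then x = 87 + 187·8 = 1583, valid modulo lcm(187, 9) = 1683: x ≡ 1583 (mod 1683).
  Combine with x ≡ 5 (mod 7); new modulus lcm = 11781.
    Write x = 1583 + 1683·t and substitute into x ≡ 5 (mod 7): 1683·t ≡ 5 − 1583 = -1578 (mod 7).
    Reduce coefficients mod 7: 3·t ≡ 4 (mod 7).
    The inverse of 3 mod 7 is 5 (since 3·5 = 15 = 2·7 + 1), so t ≡ 5·4 = 20 ≡ 6 (mod 7).
    Then x = 1583 + 1683·6 = 11681, valid modulo lcm(1683, 7) = 11781: x ≡ 11681 (mod 11781).
  Combine with x ≡ 14 (mod 19); new modulus lcm = 223839.
    Write x = 11681 + 11781·t and substitute into x ≡ 14 (mod 19): 11781·t ≡ 14 − 11681 = -11667 (mod 19).
    Reduce coefficients mod 19: 1·t ≡ 18 (mod 19).
    So t ≡ 18 (mod 19).
    Then x = 11681 + 11781·18 = 223739, valid modulo lcm(11781, 19) = 223839: x ≡ 223739 (mod 223839).
Verify against each original: 223739 mod 11 = 10, 223739 mod 17 = 2, 223739 mod 9 = 8, 223739 mod 7 = 5, 223739 mod 19 = 14.

x ≡ 223739 (mod 223839).


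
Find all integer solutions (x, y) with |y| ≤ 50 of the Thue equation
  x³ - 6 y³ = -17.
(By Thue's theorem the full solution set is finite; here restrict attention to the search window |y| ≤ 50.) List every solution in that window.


The equation is x³ - 6y³ = -17. For fixed y, x³ = 6·y³ − 17, so a solution requires the RHS to be a perfect cube.
Strategy: iterate y from -50 to 50, compute RHS = 6·y³ − 17, and check whether it is a (positive or negative) perfect cube.
Check small values of y:
  y = 0: RHS = -17 is not a perfect cube.
  y = 1: RHS = -11 is not a perfect cube.
  y = -1: RHS = -23 is not a perfect cube.
  y = 2: RHS = 31 is not a perfect cube.
  y = -2: RHS = -65 is not a perfect cube.
  y = 3: RHS = 145 is not a perfect cube.
  y = -3: RHS = -179 is not a perfect cube.
Continuing the search up to |y| = 50 finds no solutions either.
No (x, y) in the scanned range satisfies the equation.

No integer solutions with |y| ≤ 50.


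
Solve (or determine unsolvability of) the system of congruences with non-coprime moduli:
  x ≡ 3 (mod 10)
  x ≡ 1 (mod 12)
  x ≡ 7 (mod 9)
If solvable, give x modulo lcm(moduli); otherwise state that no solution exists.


Moduli 10, 12, 9 are not pairwise coprime, so CRT works modulo lcm(m_i) when all pairwise compatibility conditions hold.
Pairwise compatibility: gcd(m_i, m_j) must divide a_i - a_j for every pair.
Merge one congruence at a time:
  Start: x ≡ 3 (mod 10).
  Combine with x ≡ 1 (mod 12): gcd(10, 12) = 2; 1 - 3 = -2, which IS divisible by 2, so compatible.
    Write x = 3 + 10·t and substitute into x ≡ 1 (mod 12): 10·t ≡ 1 − 3 = -2 (mod 12).
    Divide the congruence (and modulus) by g = 2: 5·t ≡ -1 (mod 6).
    Reduce coefficients mod 6: 5·t ≡ 5 (mod 6).
    The inverse of 5 mod 6 is 5 (since 5·5 = 25 = 4·6 + 1), so t ≡ 5·5 = 25 ≡ 1 (mod 6).
    Then x = 3 + 10·1 = 13, valid modulo lcm(10, 12) = 60: x ≡ 13 (mod 60).
  Combine with x ≡ 7 (mod 9): gcd(60, 9) = 3; 7 - 13 = -6, which IS divisible by 3, so compatible.
    Write x = 13 + 60·t and substitute into x ≡ 7 (mod 9): 60·t ≡ 7 − 13 = -6 (mod 9).
    Divide the congruence (and modulus) by g = 3: 20·t ≡ -2 (mod 3).
    Reduce coefficients mod 3: 2·t ≡ 1 (mod 3).
    The inverse of 2 mod 3 is 2 (since 2·2 = 4 = 1·3 + 1), so t ≡ 2·1 = 2 ≡ 2 (mod 3).
    Then x = 13 + 60·2 = 133, valid modulo lcm(60, 9) = 180: x ≡ 133 (mod 180).
Verify: 133 mod 10 = 3, 133 mod 12 = 1, 133 mod 9 = 7.

x ≡ 133 (mod 180).


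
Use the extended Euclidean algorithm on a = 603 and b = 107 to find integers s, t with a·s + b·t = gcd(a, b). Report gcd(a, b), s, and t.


Euclidean algorithm on (603, 107) — divide until remainder is 0:
  603 = 5 · 107 + 68
  107 = 1 · 68 + 39
  68 = 1 · 39 + 29
  39 = 1 · 29 + 10
  29 = 2 · 10 + 9
  10 = 1 · 9 + 1
  9 = 9 · 1 + 0
gcd(603, 107) = 1.
Track Bezout coefficients alongside the remainders: start with r₀ = 603 = a·1 + b·0 (s = 1, t = 0) and r₁ = 107 = a·0 + b·1 (s = 0, t = 1); each new remainder r_{k+1} = r_{k-1} − q_k·r_k inherits s_{k+1} = s_{k-1} − q_k·s_k, t_{k+1} = t_{k-1} − q_k·t_k, so r_k = a·s_k + b·t_k at every step:
  q = 5: r = 68, s = 1 − 5·0 = 1, t = 0 − 5·1 = -5  (check: 603·1 + 107·(-5) = 68)
  q = 1: r = 39, s = 0 − 1·1 = -1, t = 1 − 1·(-5) = 6  (check: 603·(-1) + 107·6 = 39)
  q = 1: r = 29, s = 1 − 1·(-1) = 2, t = -5 − 1·6 = -11  (check: 603·2 + 107·(-11) = 29)
  q = 1: r = 10, s = -1 − 1·2 = -3, t = 6 − 1·(-11) = 17  (check: 603·(-3) + 107·17 = 10)
  q = 2: r = 9, s = 2 − 2·(-3) = 8, t = -11 − 2·17 = -45  (check: 603·8 + 107·(-45) = 9)
  q = 1: r = 1, s = -3 − 1·8 = -11, t = 17 − 1·(-45) = 62  (check: 603·(-11) + 107·62 = 1)
The row with r = 1 (the gcd) gives the Bezout coefficients s = -11, t = 62.
Result: 603 · (-11) + 107 · (62) = 1.

gcd(603, 107) = 1; s = -11, t = 62 (check: 603·(-11) + 107·62 = 1).


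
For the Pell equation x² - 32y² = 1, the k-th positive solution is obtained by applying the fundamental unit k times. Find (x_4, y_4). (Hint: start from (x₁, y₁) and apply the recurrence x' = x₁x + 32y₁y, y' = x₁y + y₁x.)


Step 1: Find the fundamental solution (x₁, y₁) of x² - 32y² = 1.
  Expand √32 as a continued fraction. a₀ = ⌊√32⌋ = 5; iterate m_{k+1} = d_k·a_k − m_k, d_{k+1} = (32 − m_{k+1}²)/d_k, a_{k+1} = ⌊(a₀ + m_{k+1})/d_{k+1}⌋ (starting m₀ = 0, d₀ = 1), with convergents p_k = a_k·p_{k-1} + p_{k-2}, q_k = a_k·q_{k-1} + q_{k-2} (p₋₁ = 1, q₋₁ = 0):
  k = 0: a₀ = 5; p₀/q₀ = 5/1; p₀² − 32·q₀² = 25 − 32 = -7.
  k = 1: m = 5, d = 7, a = ⌊(5 + 5)/7⌋ = 1; p/q = (1·5 + 1)/(1·1 + 0) = 6/1; p² − 32·q² = 36 − 32 = 4.
  k = 2: m = 2, d = 4, a = ⌊(5 + 2)/4⌋ = 1; p/q = (1·6 + 5)/(1·1 + 1) = 11/2; p² − 32·q² = 121 − 128 = -7.
  k = 3: m = 2, d = 7, a = ⌊(5 + 2)/7⌋ = 1; p/q = (1·11 + 6)/(1·2 + 1) = 17/3; p² − 32·q² = 289 − 288 = 1.
  The first convergent with p² − 32·q² = 1 gives the fundamental solution (x₁, y₁) = (17, 3).
Step 2: Apply the recurrence (x_{n+1}, y_{n+1}) = (x₁x_n + 32y₁y_n, x₁y_n + y₁x_n) repeatedly.
  From (x_1, y_1) = (17, 3): x_2 = 17·17 + 32·3·3 = 577; y_2 = 17·3 + 3·17 = 102.
  From (x_2, y_2) = (577, 102): x_3 = 17·577 + 32·3·102 = 19601; y_3 = 17·102 + 3·577 = 3465.
  From (x_3, y_3) = (19601, 3465): x_4 = 17·19601 + 32·3·3465 = 665857; y_4 = 17·3465 + 3·19601 = 117708.
Step 3: Verify x_4² - 32·y_4² = 443365544449 - 443365544448 = 1 (should be 1). ✓

(x_1, y_1) = (17, 3); (x_4, y_4) = (665857, 117708).


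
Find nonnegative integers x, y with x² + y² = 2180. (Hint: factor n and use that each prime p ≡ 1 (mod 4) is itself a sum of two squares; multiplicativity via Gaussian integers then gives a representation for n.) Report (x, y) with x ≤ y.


Step 1: Factor n = 2180 = 2^2 · 5 · 109.
Step 2: Check the mod-4 condition on each prime factor: 2 = 2 (special); 5 ≡ 1 (mod 4), exponent 1; 109 ≡ 1 (mod 4), exponent 1.
All primes ≡ 3 (mod 4) appear to even exponent (or don't appear), so by the two-squares theorem n IS expressible as a sum of two squares.
Step 3: Build a representation. Group n = k² · m with k = 2 and m = 5 · 109 = 545 (a product of primes ≡ 1 (mod 4)); a representation of m scales to one of n via (k·x)² + (k·y)² = k²(x² + y²). Each prime p ≡ 1 (mod 4) is itself a sum of two squares; find a² by testing p − a² for a perfect square:
  5: 5 − 1² = 4 = 2² ⇒ 5 = 1² + 2².
  109: 109 − 1² = 108, 109 − 2² = 105, 109 − 3² = 100 = 10² ⇒ 109 = 3² + 10².
  Combine using the Brahmagupta–Fibonacci identity (a² + b²)(c² + d²) = (ac − bd)² + (ad + bc)² = (ac + bd)² + (ad − bc)²:
  5 · 109 = 545: from (1² + 2²)(3² + 10²), take (1·3 − 2·10, 1·10 + 2·3) = (3 − 20, 10 + 6) = (-17, 16); dropping signs (only squares matter) gives (17, 16); check 17² + 16² = 289 + 256 = 545 ✓.
  Scale by k = 2: (2·17, 2·16) = (34, 32).
Step 4: Order so x ≤ y and verify: 32² + 34² = 1024 + 1156 = 2180 = n. ✓

n = 2180 = 32² + 34² (one valid representation with x ≤ y).


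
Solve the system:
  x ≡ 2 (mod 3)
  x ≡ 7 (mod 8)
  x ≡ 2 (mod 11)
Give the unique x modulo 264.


Moduli 3, 8, 11 are pairwise coprime; by CRT there is a unique solution modulo M = 3 · 8 · 11 = 264.
Solve pairwise, accumulating the modulus:
  Start with x ≡ 2 (mod 3).
  Combine with x ≡ 7 (mod 8): since gcd(3, 8) = 1, we get a unique residue mod 24.
    Write x = 2 + 3·t and substitute into x ≡ 7 (mod 8): 3·t ≡ 7 − 2 = 5 (mod 8).
    The inverse of 3 mod 8 is 3 (since 3·3 = 9 = 1·8 + 1), so t ≡ 3·5 = 15 ≡ 7 (mod 8).
    Then x = 2 + 3·7 = 23, valid modulo lcm(3, 8) = 24: x ≡ 23 (mod 24).
  Combine with x ≡ 2 (mod 11): since gcd(24, 11) = 1, we get a unique residue mod 264.
    Write x = 23 + 24·t and substitute into x ≡ 2 (mod 11): 24·t ≡ 2 − 23 = -21 (mod 11).
    Reduce coefficients mod 11: 2·t ≡ 1 (mod 11).
    The inverse of 2 mod 11 is 6 (since 2·6 = 12 = 1·11 + 1), so t ≡ 6·1 = 6 ≡ 6 (mod 11).
    Then x = 23 + 24·6 = 167, valid modulo lcm(24, 11) = 264: x ≡ 167 (mod 264).
Verify: 167 mod 3 = 2 ✓, 167 mod 8 = 7 ✓, 167 mod 11 = 2 ✓.

x ≡ 167 (mod 264).


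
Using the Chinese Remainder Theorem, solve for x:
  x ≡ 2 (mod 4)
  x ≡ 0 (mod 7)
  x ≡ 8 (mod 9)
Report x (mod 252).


Moduli 4, 7, 9 are pairwise coprime; by CRT there is a unique solution modulo M = 4 · 7 · 9 = 252.
Solve pairwise, accumulating the modulus:
  Start with x ≡ 2 (mod 4).
  Combine with x ≡ 0 (mod 7): since gcd(4, 7) = 1, we get a unique residue mod 28.
    Write x = 2 + 4·t and substitute into x ≡ 0 (mod 7): 4·t ≡ 0 − 2 = -2 (mod 7).
    Reduce coefficients mod 7: 4·t ≡ 5 (mod 7).
    The inverse of 4 mod 7 is 2 (since 4·2 = 8 = 1·7 + 1), so t ≡ 2·5 = 10 ≡ 3 (mod 7).
    Then x = 2 + 4·3 = 14, valid modulo lcm(4, 7) = 28: x ≡ 14 (mod 28).
  Combine with x ≡ 8 (mod 9): since gcd(28, 9) = 1, we get a unique residue mod 252.
    Write x = 14 + 28·t and substitute into x ≡ 8 (mod 9): 28·t ≡ 8 − 14 = -6 (mod 9).
    Reduce coefficients mod 9: 1·t ≡ 3 (mod 9).
    So t ≡ 3 (mod 9).
    Then x = 14 + 28·3 = 98, valid modulo lcm(28, 9) = 252: x ≡ 98 (mod 252).
Verify: 98 mod 4 = 2 ✓, 98 mod 7 = 0 ✓, 98 mod 9 = 8 ✓.

x ≡ 98 (mod 252).


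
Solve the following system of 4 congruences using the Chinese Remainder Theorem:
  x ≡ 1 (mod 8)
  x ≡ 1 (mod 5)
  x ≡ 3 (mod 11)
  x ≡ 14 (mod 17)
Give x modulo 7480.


Product of moduli M = 8 · 5 · 11 · 17 = 7480.
Merge one congruence at a time:
  Start: x ≡ 1 (mod 8).
  Combine with x ≡ 1 (mod 5); new modulus lcm = 40.
    Write x = 1 + 8·t and substitute into x ≡ 1 (mod 5): 8·t ≡ 1 − 1 = 0 (mod 5).
    Reduce coefficients mod 5: 3·t ≡ 0 (mod 5).
    The inverse of 3 mod 5 is 2 (since 3·2 = 6 = 1·5 + 1), so t ≡ 2·0 = 0 ≡ 0 (mod 5).
    Then x = 1 + 8·0 = 1, valid modulo lcm(8, 5) = 40: x ≡ 1 (mod 40).
  Combine with x ≡ 3 (mod 11); new modulus lcm = 440.
    Write x = 1 + 40·t and substitute into x ≡ 3 (mod 11): 40·t ≡ 3 − 1 = 2 (mod 11).
    Reduce coefficients mod 11: 7·t ≡ 2 (mod 11).
    The inverse of 7 mod 11 is 8 (since 7·8 = 56 = 5·11 + 1), so t ≡ 8·2 = 16 ≡ 5 (mod 11).
    Then x = 1 + 40·5 = 201, valid modulo lcm(40, 11) = 440: x ≡ 201 (mod 440).
  Combine with x ≡ 14 (mod 17); new modulus lcm = 7480.
    Write x = 201 + 440·t and substitute into x ≡ 14 (mod 17): 440·t ≡ 14 − 201 = -187 (mod 17).
    Reduce coefficients mod 17: 15·t ≡ 0 (mod 17).
    The inverse of 15 mod 17 is 8 (since 15·8 = 120 = 7·17 + 1), so t ≡ 8·0 = 0 ≡ 0 (mod 17).
    Then x = 201 + 440·0 = 201, valid modulo lcm(440, 17) = 7480: x ≡ 201 (mod 7480).
Verify against each original: 201 mod 8 = 1, 201 mod 5 = 1, 201 mod 11 = 3, 201 mod 17 = 14.

x ≡ 201 (mod 7480).


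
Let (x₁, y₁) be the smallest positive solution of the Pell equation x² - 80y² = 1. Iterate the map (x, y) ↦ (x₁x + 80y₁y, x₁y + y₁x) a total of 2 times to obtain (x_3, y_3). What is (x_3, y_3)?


Step 1: Find the fundamental solution (x₁, y₁) of x² - 80y² = 1.
  Expand √80 as a continued fraction. a₀ = ⌊√80⌋ = 8; iterate m_{k+1} = d_k·a_k − m_k, d_{k+1} = (80 − m_{k+1}²)/d_k, a_{k+1} = ⌊(a₀ + m_{k+1})/d_{k+1}⌋ (starting m₀ = 0, d₀ = 1), with convergents p_k = a_k·p_{k-1} + p_{k-2}, q_k = a_k·q_{k-1} + q_{k-2} (p₋₁ = 1, q₋₁ = 0):
  k = 0: a₀ = 8; p₀/q₀ = 8/1; p₀² − 80·q₀² = 64 − 80 = -16.
  k = 1: m = 8, d = 16, a = ⌊(8 + 8)/16⌋ = 1; p/q = (1·8 + 1)/(1·1 + 0) = 9/1; p² − 80·q² = 81 − 80 = 1.
  The first convergent with p² − 80·q² = 1 gives the fundamental solution (x₁, y₁) = (9, 1).
Step 2: Apply the recurrence (x_{n+1}, y_{n+1}) = (x₁x_n + 80y₁y_n, x₁y_n + y₁x_n) repeatedly.
  From (x_1, y_1) = (9, 1): x_2 = 9·9 + 80·1·1 = 161; y_2 = 9·1 + 1·9 = 18.
  From (x_2, y_2) = (161, 18): x_3 = 9·161 + 80·1·18 = 2889; y_3 = 9·18 + 1·161 = 323.
Step 3: Verify x_3² - 80·y_3² = 8346321 - 8346320 = 1 (should be 1). ✓

(x_1, y_1) = (9, 1); (x_3, y_3) = (2889, 323).


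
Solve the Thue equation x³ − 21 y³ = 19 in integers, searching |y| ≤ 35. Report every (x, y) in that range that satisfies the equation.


The equation is x³ - 21y³ = 19. For fixed y, x³ = 21·y³ + 19, so a solution requires the RHS to be a perfect cube.
Strategy: iterate y from -35 to 35, compute RHS = 21·y³ + 19, and check whether it is a (positive or negative) perfect cube.
Check small values of y:
  y = 0: RHS = 19 is not a perfect cube.
  y = 1: RHS = 40 is not a perfect cube.
  y = -1: RHS = -2 is not a perfect cube.
  y = 2: RHS = 187 is not a perfect cube.
  y = -2: RHS = -149 is not a perfect cube.
  y = 3: RHS = 586 is not a perfect cube.
  y = -3: RHS = -548 is not a perfect cube.
Continuing the search up to |y| = 35 finds no solutions either.
No (x, y) in the scanned range satisfies the equation.

No integer solutions with |y| ≤ 35.


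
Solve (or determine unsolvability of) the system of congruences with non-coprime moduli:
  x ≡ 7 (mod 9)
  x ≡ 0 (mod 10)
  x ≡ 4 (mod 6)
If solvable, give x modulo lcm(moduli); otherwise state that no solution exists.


Moduli 9, 10, 6 are not pairwise coprime, so CRT works modulo lcm(m_i) when all pairwise compatibility conditions hold.
Pairwise compatibility: gcd(m_i, m_j) must divide a_i - a_j for every pair.
Merge one congruence at a time:
  Start: x ≡ 7 (mod 9).
  Combine with x ≡ 0 (mod 10): gcd(9, 10) = 1; 0 - 7 = -7, which IS divisible by 1, so compatible.
    Write x = 7 + 9·t and substitute into x ≡ 0 (mod 10): 9·t ≡ 0 − 7 = -7 (mod 10).
    Reduce coefficients mod 10: 9·t ≡ 3 (mod 10).
    The inverse of 9 mod 10 is 9 (since 9·9 = 81 = 8·10 + 1), so t ≡ 9·3 = 27 ≡ 7 (mod 10).
    Then x = 7 + 9·7 = 70, valid modulo lcm(9, 10) = 90: x ≡ 70 (mod 90).
  Combine with x ≡ 4 (mod 6): gcd(90, 6) = 6; 4 - 70 = -66, which IS divisible by 6, so compatible.
    Write x = 70 + 90·t and substitute into x ≡ 4 (mod 6): 90·t ≡ 4 − 70 = -66 (mod 6).
    Divide the congruence (and modulus) by g = 6: 15·t ≡ -11 (mod 1).
    Modulo 1 every t works; take t = 0.
    Then x = 70 + 90·0 = 70, valid modulo lcm(90, 6) = 90: x ≡ 70 (mod 90).
Verify: 70 mod 9 = 7, 70 mod 10 = 0, 70 mod 6 = 4.

x ≡ 70 (mod 90).


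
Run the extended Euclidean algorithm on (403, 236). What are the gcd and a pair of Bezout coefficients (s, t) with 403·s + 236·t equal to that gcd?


Euclidean algorithm on (403, 236) — divide until remainder is 0:
  403 = 1 · 236 + 167
  236 = 1 · 167 + 69
  167 = 2 · 69 + 29
  69 = 2 · 29 + 11
  29 = 2 · 11 + 7
  11 = 1 · 7 + 4
  7 = 1 · 4 + 3
  4 = 1 · 3 + 1
  3 = 3 · 1 + 0
gcd(403, 236) = 1.
Track Bezout coefficients alongside the remainders: start with r₀ = 403 = a·1 + b·0 (s = 1, t = 0) and r₁ = 236 = a·0 + b·1 (s = 0, t = 1); each new remainder r_{k+1} = r_{k-1} − q_k·r_k inherits s_{k+1} = s_{k-1} − q_k·s_k, t_{k+1} = t_{k-1} − q_k·t_k, so r_k = a·s_k + b·t_k at every step:
  q = 1: r = 167, s = 1 − 1·0 = 1, t = 0 − 1·1 = -1  (check: 403·1 + 236·(-1) = 167)
  q = 1: r = 69, s = 0 − 1·1 = -1, t = 1 − 1·(-1) = 2  (check: 403·(-1) + 236·2 = 69)
  q = 2: r = 29, s = 1 − 2·(-1) = 3, t = -1 − 2·2 = -5  (check: 403·3 + 236·(-5) = 29)
  q = 2: r = 11, s = -1 − 2·3 = -7, t = 2 − 2·(-5) = 12  (check: 403·(-7) + 236·12 = 11)
  q = 2: r = 7, s = 3 − 2·(-7) = 17, t = -5 − 2·12 = -29  (check: 403·17 + 236·(-29) = 7)
  q = 1: r = 4, s = -7 − 1·17 = -24, t = 12 − 1·(-29) = 41  (check: 403·(-24) + 236·41 = 4)
  q = 1: r = 3, s = 17 − 1·(-24) = 41, t = -29 − 1·41 = -70  (check: 403·41 + 236·(-70) = 3)
  q = 1: r = 1, s = -24 − 1·41 = -65, t = 41 − 1·(-70) = 111  (check: 403·(-65) + 236·111 = 1)
The row with r = 1 (the gcd) gives the Bezout coefficients s = -65, t = 111.
Result: 403 · (-65) + 236 · (111) = 1.

gcd(403, 236) = 1; s = -65, t = 111 (check: 403·(-65) + 236·111 = 1).


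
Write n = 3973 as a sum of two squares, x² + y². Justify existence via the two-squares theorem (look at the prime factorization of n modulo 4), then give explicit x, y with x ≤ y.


Step 1: Factor n = 3973 = 29 · 137.
Step 2: Check the mod-4 condition on each prime factor: 29 ≡ 1 (mod 4), exponent 1; 137 ≡ 1 (mod 4), exponent 1.
All primes ≡ 3 (mod 4) appear to even exponent (or don't appear), so by the two-squares theorem n IS expressible as a sum of two squares.
Step 3: Build a representation. Here n = 29 · 137 is a product of primes ≡ 1 (mod 4). Each prime p ≡ 1 (mod 4) is itself a sum of two squares; find a² by testing p − a² for a perfect square:
  29: 29 − 1² = 28, 29 − 2² = 25 = 5² ⇒ 29 = 2² + 5².
  137: 137 − 1² = 136, 137 − 2² = 133, 137 − 3² = 128, 137 − 4² = 121 = 11² ⇒ 137 = 4² + 11².
  Combine using the Brahmagupta–Fibonacci identity (a² + b²)(c² + d²) = (ac − bd)² + (ad + bc)² = (ac + bd)² + (ad − bc)²:
  29 · 137 = 3973: from (2² + 5²)(4² + 11²), take (2·4 − 5·11, 2·11 + 5·4) = (8 − 55, 22 + 20) = (-47, 42); dropping signs (only squares matter) gives (47, 42); check 47² + 42² = 2209 + 1764 = 3973 ✓.
Step 4: Order so x ≤ y and verify: 42² + 47² = 1764 + 2209 = 3973 = n. ✓

n = 3973 = 42² + 47² (one valid representation with x ≤ y).


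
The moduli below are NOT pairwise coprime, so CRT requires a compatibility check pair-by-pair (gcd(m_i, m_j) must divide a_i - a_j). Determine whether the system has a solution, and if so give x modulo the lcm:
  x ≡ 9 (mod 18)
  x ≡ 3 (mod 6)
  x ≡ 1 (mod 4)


Moduli 18, 6, 4 are not pairwise coprime, so CRT works modulo lcm(m_i) when all pairwise compatibility conditions hold.
Pairwise compatibility: gcd(m_i, m_j) must divide a_i - a_j for every pair.
Merge one congruence at a time:
  Start: x ≡ 9 (mod 18).
  Combine with x ≡ 3 (mod 6): gcd(18, 6) = 6; 3 - 9 = -6, which IS divisible by 6, so compatible.
    Write x = 9 + 18·t and substitute into x ≡ 3 (mod 6): 18·t ≡ 3 − 9 = -6 (mod 6).
    Divide the congruence (and modulus) by g = 6: 3·t ≡ -1 (mod 1).
    Modulo 1 every t works; take t = 0.
    Then x = 9 + 18·0 = 9, valid modulo lcm(18, 6) = 18: x ≡ 9 (mod 18).
  Combine with x ≡ 1 (mod 4): gcd(18, 4) = 2; 1 - 9 = -8, which IS divisible by 2, so compatible.
    Write x = 9 + 18·t and substitute into x ≡ 1 (mod 4): 18·t ≡ 1 − 9 = -8 (mod 4).
    Divide the congruence (and modulus) by g = 2: 9·t ≡ -4 (mod 2).
    Reduce coefficients mod 2: 1·t ≡ 0 (mod 2).
    So t ≡ 0 (mod 2).
    Then x = 9 + 18·0 = 9, valid modulo lcm(18, 4) = 36: x ≡ 9 (mod 36).
Verify: 9 mod 18 = 9, 9 mod 6 = 3, 9 mod 4 = 1.

x ≡ 9 (mod 36).


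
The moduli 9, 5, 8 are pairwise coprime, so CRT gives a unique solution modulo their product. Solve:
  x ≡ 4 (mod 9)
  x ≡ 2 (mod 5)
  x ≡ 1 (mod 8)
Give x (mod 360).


Moduli 9, 5, 8 are pairwise coprime; by CRT there is a unique solution modulo M = 9 · 5 · 8 = 360.
Solve pairwise, accumulating the modulus:
  Start with x ≡ 4 (mod 9).
  Combine with x ≡ 2 (mod 5): since gcd(9, 5) = 1, we get a unique residue mod 45.
    Write x = 4 + 9·t and substitute into x ≡ 2 (mod 5): 9·t ≡ 2 − 4 = -2 (mod 5).
    Reduce coefficients mod 5: 4·t ≡ 3 (mod 5).
    The inverse of 4 mod 5 is 4 (since 4·4 = 16 = 3·5 + 1), so t ≡ 4·3 = 12 ≡ 2 (mod 5).
    Then x = 4 + 9·2 = 22, valid modulo lcm(9, 5) = 45: x ≡ 22 (mod 45).
  Combine with x ≡ 1 (mod 8): since gcd(45, 8) = 1, we get a unique residue mod 360.
    Write x = 22 + 45·t and substitute into x ≡ 1 (mod 8): 45·t ≡ 1 − 22 = -21 (mod 8).
    Reduce coefficients mod 8: 5·t ≡ 3 (mod 8).
    The inverse of 5 mod 8 is 5 (since 5·5 = 25 = 3·8 + 1), so t ≡ 5·3 = 15 ≡ 7 (mod 8).
    Then x = 22 + 45·7 = 337, valid modulo lcm(45, 8) = 360: x ≡ 337 (mod 360).
Verify: 337 mod 9 = 4 ✓, 337 mod 5 = 2 ✓, 337 mod 8 = 1 ✓.

x ≡ 337 (mod 360).


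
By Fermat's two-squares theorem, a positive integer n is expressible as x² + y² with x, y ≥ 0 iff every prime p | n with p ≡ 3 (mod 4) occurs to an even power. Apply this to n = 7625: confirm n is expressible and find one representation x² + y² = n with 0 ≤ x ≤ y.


Step 1: Factor n = 7625 = 5^3 · 61.
Step 2: Check the mod-4 condition on each prime factor: 5 ≡ 1 (mod 4), exponent 3; 61 ≡ 1 (mod 4), exponent 1.
All primes ≡ 3 (mod 4) appear to even exponent (or don't appear), so by the two-squares theorem n IS expressible as a sum of two squares.
Step 3: Build a representation. Group n = k² · m with k = 5 and m = 5 · 61 = 305 (a product of primes ≡ 1 (mod 4)); a representation of m scales to one of n via (k·x)² + (k·y)² = k²(x² + y²). Each prime p ≡ 1 (mod 4) is itself a sum of two squares; find a² by testing p − a² for a perfect square:
  5: 5 − 1² = 4 = 2² ⇒ 5 = 1² + 2².
  61: 61 − 1² = 60, 61 − 2² = 57, 61 − 3² = 52, 61 − 4² = 45, 61 − 5² = 36 = 6² ⇒ 61 = 5² + 6².
  Combine using the Brahmagupta–Fibonacci identity (a² + b²)(c² + d²) = (ac − bd)² + (ad + bc)² = (ac + bd)² + (ad − bc)²:
  5 · 61 = 305: from (1² + 2²)(5² + 6²), take (1·5 − 2·6, 1·6 + 2·5) = (5 − 12, 6 + 10) = (-7, 16); dropping signs (only squares matter) gives (7, 16); check 7² + 16² = 49 + 256 = 305 ✓.
  Scale by k = 5: (5·7, 5·16) = (35, 80).
Step 4: Order so x ≤ y and verify: 35² + 80² = 1225 + 6400 = 7625 = n. ✓

n = 7625 = 35² + 80² (one valid representation with x ≤ y).


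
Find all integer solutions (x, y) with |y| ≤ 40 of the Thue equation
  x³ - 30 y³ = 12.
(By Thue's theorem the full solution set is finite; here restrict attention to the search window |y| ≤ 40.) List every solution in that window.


The equation is x³ - 30y³ = 12. For fixed y, x³ = 30·y³ + 12, so a solution requires the RHS to be a perfect cube.
Strategy: iterate y from -40 to 40, compute RHS = 30·y³ + 12, and check whether it is a (positive or negative) perfect cube.
Check small values of y:
  y = 0: RHS = 12 is not a perfect cube.
  y = 1: RHS = 42 is not a perfect cube.
  y = -1: RHS = -18 is not a perfect cube.
  y = 2: RHS = 252 is not a perfect cube.
  y = -2: RHS = -228 is not a perfect cube.
  y = 3: RHS = 822 is not a perfect cube.
  y = -3: RHS = -798 is not a perfect cube.
Continuing the search up to |y| = 40 finds no solutions either.
No (x, y) in the scanned range satisfies the equation.

No integer solutions with |y| ≤ 40.


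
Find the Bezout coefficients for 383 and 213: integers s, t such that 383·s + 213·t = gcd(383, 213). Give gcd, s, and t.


Euclidean algorithm on (383, 213) — divide until remainder is 0:
  383 = 1 · 213 + 170
  213 = 1 · 170 + 43
  170 = 3 · 43 + 41
  43 = 1 · 41 + 2
  41 = 20 · 2 + 1
  2 = 2 · 1 + 0
gcd(383, 213) = 1.
Track Bezout coefficients alongside the remainders: start with r₀ = 383 = a·1 + b·0 (s = 1, t = 0) and r₁ = 213 = a·0 + b·1 (s = 0, t = 1); each new remainder r_{k+1} = r_{k-1} − q_k·r_k inherits s_{k+1} = s_{k-1} − q_k·s_k, t_{k+1} = t_{k-1} − q_k·t_k, so r_k = a·s_k + b·t_k at every step:
  q = 1: r = 170, s = 1 − 1·0 = 1, t = 0 − 1·1 = -1  (check: 383·1 + 213·(-1) = 170)
  q = 1: r = 43, s = 0 − 1·1 = -1, t = 1 − 1·(-1) = 2  (check: 383·(-1) + 213·2 = 43)
  q = 3: r = 41, s = 1 − 3·(-1) = 4, t = -1 − 3·2 = -7  (check: 383·4 + 213·(-7) = 41)
  q = 1: r = 2, s = -1 − 1·4 = -5, t = 2 − 1·(-7) = 9  (check: 383·(-5) + 213·9 = 2)
  q = 20: r = 1, s = 4 − 20·(-5) = 104, t = -7 − 20·9 = -187  (check: 383·104 + 213·(-187) = 1)
The row with r = 1 (the gcd) gives the Bezout coefficients s = 104, t = -187.
Result: 383 · (104) + 213 · (-187) = 1.

gcd(383, 213) = 1; s = 104, t = -187 (check: 383·104 + 213·(-187) = 1).


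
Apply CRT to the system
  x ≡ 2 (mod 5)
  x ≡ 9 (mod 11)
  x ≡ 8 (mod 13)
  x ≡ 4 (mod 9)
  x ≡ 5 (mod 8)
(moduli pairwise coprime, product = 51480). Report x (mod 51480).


Product of moduli M = 5 · 11 · 13 · 9 · 8 = 51480.
Merge one congruence at a time:
  Start: x ≡ 2 (mod 5).
  Combine with x ≡ 9 (mod 11); new modulus lcm = 55.
    Write x = 2 + 5·t and substitute into x ≡ 9 (mod 11): 5·t ≡ 9 − 2 = 7 (mod 11).
    The inverse of 5 mod 11 is 9 (since 5·9 = 45 = 4·11 + 1), so t ≡ 9·7 = 63 ≡ 8 (mod 11).
    Then x = 2 + 5·8 = 42, valid modulo lcm(5, 11) = 55: x ≡ 42 (mod 55).
  Combine with x ≡ 8 (mod 13); new modulus lcm = 715.
    Write x = 42 + 55·t and substitute into x ≡ 8 (mod 13): 55·t ≡ 8 − 42 = -34 (mod 13).
    Reduce coefficients mod 13: 3·t ≡ 5 (mod 13).
    The inverse of 3 mod 13 is 9 (since 3·9 = 27 = 2·13 + 1), so t ≡ 9·5 = 45 ≡ 6 (mod 13).
    Then x = 42 + 55·6 = 372, valid modulo lcm(55, 13) = 715: x ≡ 372 (mod 715).
  Combine with x ≡ 4 (mod 9); new modulus lcm = 6435.
    Write x = 372 + 715·t and substitute into x ≡ 4 (mod 9): 715·t ≡ 4 − 372 = -368 (mod 9).
    Reduce coefficients mod 9: 4·t ≡ 1 (mod 9).
    The inverse of 4 mod 9 is 7 (since 4·7 = 28 = 3·9 + 1), so t ≡ 7·1 = 7 ≡ 7 (mod 9).
    Then x = 372 + 715·7 = 5377, valid modulo lcm(715, 9) = 6435: x ≡ 5377 (mod 6435).
  Combine with x ≡ 5 (mod 8); new modulus lcm = 51480.
    Write x = 5377 + 6435·t and substitute into x ≡ 5 (mod 8): 6435·t ≡ 5 − 5377 = -5372 (mod 8).
    Reduce coefficients mod 8: 3·t ≡ 4 (mod 8).
    The inverse of 3 mod 8 is 3 (since 3·3 = 9 = 1·8 + 1), so t ≡ 3·4 = 12 ≡ 4 (mod 8).
    Then x = 5377 + 6435·4 = 31117, valid modulo lcm(6435, 8) = 51480: x ≡ 31117 (mod 51480).
Verify against each original: 31117 mod 5 = 2, 31117 mod 11 = 9, 31117 mod 13 = 8, 31117 mod 9 = 4, 31117 mod 8 = 5.

x ≡ 31117 (mod 51480).


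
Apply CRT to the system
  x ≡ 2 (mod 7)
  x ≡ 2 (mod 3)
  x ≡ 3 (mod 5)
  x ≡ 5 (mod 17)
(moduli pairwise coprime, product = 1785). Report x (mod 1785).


Product of moduli M = 7 · 3 · 5 · 17 = 1785.
Merge one congruence at a time:
  Start: x ≡ 2 (mod 7).
  Combine with x ≡ 2 (mod 3); new modulus lcm = 21.
    Write x = 2 + 7·t and substitute into x ≡ 2 (mod 3): 7·t ≡ 2 − 2 = 0 (mod 3).
    Reduce coefficients mod 3: 1·t ≡ 0 (mod 3).
    So t ≡ 0 (mod 3).
    Then x = 2 + 7·0 = 2, valid modulo lcm(7, 3) = 21: x ≡ 2 (mod 21).
  Combine with x ≡ 3 (mod 5); new modulus lcm = 105.
    Write x = 2 + 21·t and substitute into x ≡ 3 (mod 5): 21·t ≡ 3 − 2 = 1 (mod 5).
    Reduce coefficients mod 5: 1·t ≡ 1 (mod 5).
    So t ≡ 1 (mod 5).
    Then x = 2 + 21·1 = 23, valid modulo lcm(21, 5) = 105: x ≡ 23 (mod 105).
  Combine with x ≡ 5 (mod 17); new modulus lcm = 1785.
    Write x = 23 + 105·t and substitute into x ≡ 5 (mod 17): 105·t ≡ 5 − 23 = -18 (mod 17).
    Reduce coefficients mod 17: 3·t ≡ 16 (mod 17).
    The inverse of 3 mod 17 is 6 (since 3·6 = 18 = 1·17 + 1), so t ≡ 6·16 = 96 ≡ 11 (mod 17).
    Then x = 23 + 105·11 = 1178, valid modulo lcm(105, 17) = 1785: x ≡ 1178 (mod 1785).
Verify against each original: 1178 mod 7 = 2, 1178 mod 3 = 2, 1178 mod 5 = 3, 1178 mod 17 = 5.

x ≡ 1178 (mod 1785).


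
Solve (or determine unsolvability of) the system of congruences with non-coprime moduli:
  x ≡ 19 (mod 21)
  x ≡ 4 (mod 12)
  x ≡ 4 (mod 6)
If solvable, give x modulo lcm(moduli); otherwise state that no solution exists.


Moduli 21, 12, 6 are not pairwise coprime, so CRT works modulo lcm(m_i) when all pairwise compatibility conditions hold.
Pairwise compatibility: gcd(m_i, m_j) must divide a_i - a_j for every pair.
Merge one congruence at a time:
  Start: x ≡ 19 (mod 21).
  Combine with x ≡ 4 (mod 12): gcd(21, 12) = 3; 4 - 19 = -15, which IS divisible by 3, so compatible.
    Write x = 19 + 21·t and substitute into x ≡ 4 (mod 12): 21·t ≡ 4 − 19 = -15 (mod 12).
    Divide the congruence (and modulus) by g = 3: 7·t ≡ -5 (mod 4).
    Reduce coefficients mod 4: 3·t ≡ 3 (mod 4).
    The inverse of 3 mod 4 is 3 (since 3·3 = 9 = 2·4 + 1), so t ≡ 3·3 = 9 ≡ 1 (mod 4).
    Then x = 19 + 21·1 = 40, valid modulo lcm(21, 12) = 84: x ≡ 40 (mod 84).
  Combine with x ≡ 4 (mod 6): gcd(84, 6) = 6; 4 - 40 = -36, which IS divisible by 6, so compatible.
    Write x = 40 + 84·t and substitute into x ≡ 4 (mod 6): 84·t ≡ 4 − 40 = -36 (mod 6).
    Divide the congruence (and modulus) by g = 6: 14·t ≡ -6 (mod 1).
    Modulo 1 every t works; take t = 0.
    Then x = 40 + 84·0 = 40, valid modulo lcm(84, 6) = 84: x ≡ 40 (mod 84).
Verify: 40 mod 21 = 19, 40 mod 12 = 4, 40 mod 6 = 4.

x ≡ 40 (mod 84).


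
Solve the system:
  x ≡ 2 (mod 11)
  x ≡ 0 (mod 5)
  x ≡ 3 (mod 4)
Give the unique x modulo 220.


Moduli 11, 5, 4 are pairwise coprime; by CRT there is a unique solution modulo M = 11 · 5 · 4 = 220.
Solve pairwise, accumulating the modulus:
  Start with x ≡ 2 (mod 11).
  Combine with x ≡ 0 (mod 5): since gcd(11, 5) = 1, we get a unique residue mod 55.
    Write x = 2 + 11·t and substitute into x ≡ 0 (mod 5): 11·t ≡ 0 − 2 = -2 (mod 5).
    Reduce coefficients mod 5: 1·t ≡ 3 (mod 5).
    So t ≡ 3 (mod 5).
    Then x = 2 + 11·3 = 35, valid modulo lcm(11, 5) = 55: x ≡ 35 (mod 55).
  Combine with x ≡ 3 (mod 4): since gcd(55, 4) = 1, we get a unique residue mod 220.
    Write x = 35 + 55·t and substitute into x ≡ 3 (mod 4): 55·t ≡ 3 − 35 = -32 (mod 4).
    Reduce coefficients mod 4: 3·t ≡ 0 (mod 4).
    The inverse of 3 mod 4 is 3 (since 3·3 = 9 = 2·4 + 1), so t ≡ 3·0 = 0 ≡ 0 (mod 4).
    Then x = 35 + 55·0 = 35, valid modulo lcm(55, 4) = 220: x ≡ 35 (mod 220).
Verify: 35 mod 11 = 2 ✓, 35 mod 5 = 0 ✓, 35 mod 4 = 3 ✓.

x ≡ 35 (mod 220).


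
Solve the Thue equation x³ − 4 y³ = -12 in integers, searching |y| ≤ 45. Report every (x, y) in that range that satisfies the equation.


The equation is x³ - 4y³ = -12. For fixed y, x³ = 4·y³ − 12, so a solution requires the RHS to be a perfect cube.
Strategy: iterate y from -45 to 45, compute RHS = 4·y³ − 12, and check whether it is a (positive or negative) perfect cube.
Check small values of y:
  y = 0: RHS = -12 is not a perfect cube.
  y = 1: RHS = -8 = (-2)³ ⇒ x = -2 works.
  y = -1: RHS = -16 is not a perfect cube.
  y = 2: RHS = 20 is not a perfect cube.
  y = -2: RHS = -44 is not a perfect cube.
  y = 3: RHS = 96 is not a perfect cube.
  y = -3: RHS = -120 is not a perfect cube.
Continuing, at y = -5: RHS = -512 = (-8)³ ⇒ x = -8 works.
Searching the remaining y in |y| ≤ 45 finds no further solutions.
Collected solutions: (-2, 1), (-8, -5).

Solutions (with |y| ≤ 45): (-2, 1), (-8, -5).


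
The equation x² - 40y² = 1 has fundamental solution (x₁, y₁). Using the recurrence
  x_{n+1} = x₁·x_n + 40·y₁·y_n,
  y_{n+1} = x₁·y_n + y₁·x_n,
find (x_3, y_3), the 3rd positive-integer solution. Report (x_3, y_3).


Step 1: Find the fundamental solution (x₁, y₁) of x² - 40y² = 1.
  Expand √40 as a continued fraction. a₀ = ⌊√40⌋ = 6; iterate m_{k+1} = d_k·a_k − m_k, d_{k+1} = (40 − m_{k+1}²)/d_k, a_{k+1} = ⌊(a₀ + m_{k+1})/d_{k+1}⌋ (starting m₀ = 0, d₀ = 1), with convergents p_k = a_k·p_{k-1} + p_{k-2}, q_k = a_k·q_{k-1} + q_{k-2} (p₋₁ = 1, q₋₁ = 0):
  k = 0: a₀ = 6; p₀/q₀ = 6/1; p₀² − 40·q₀² = 36 − 40 = -4.
  k = 1: m = 6, d = 4, a = ⌊(6 + 6)/4⌋ = 3; p/q = (3·6 + 1)/(3·1 + 0) = 19/3; p² − 40·q² = 361 − 360 = 1.
  The first convergent with p² − 40·q² = 1 gives the fundamental solution (x₁, y₁) = (19, 3).
Step 2: Apply the recurrence (x_{n+1}, y_{n+1}) = (x₁x_n + 40y₁y_n, x₁y_n + y₁x_n) repeatedly.
  From (x_1, y_1) = (19, 3): x_2 = 19·19 + 40·3·3 = 721; y_2 = 19·3 + 3·19 = 114.
  From (x_2, y_2) = (721, 114): x_3 = 19·721 + 40·3·114 = 27379; y_3 = 19·114 + 3·721 = 4329.
Step 3: Verify x_3² - 40·y_3² = 749609641 - 749609640 = 1 (should be 1). ✓

(x_1, y_1) = (19, 3); (x_3, y_3) = (27379, 4329).


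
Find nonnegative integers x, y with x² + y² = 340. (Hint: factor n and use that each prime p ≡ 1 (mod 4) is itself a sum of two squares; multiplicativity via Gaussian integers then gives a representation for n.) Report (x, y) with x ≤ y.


Step 1: Factor n = 340 = 2^2 · 5 · 17.
Step 2: Check the mod-4 condition on each prime factor: 2 = 2 (special); 5 ≡ 1 (mod 4), exponent 1; 17 ≡ 1 (mod 4), exponent 1.
All primes ≡ 3 (mod 4) appear to even exponent (or don't appear), so by the two-squares theorem n IS expressible as a sum of two squares.
Step 3: Build a representation. Group n = k² · m with k = 2 and m = 5 · 17 = 85 (a product of primes ≡ 1 (mod 4)); a representation of m scales to one of n via (k·x)² + (k·y)² = k²(x² + y²). Each prime p ≡ 1 (mod 4) is itself a sum of two squares; find a² by testing p − a² for a perfect square:
  5: 5 − 1² = 4 = 2² ⇒ 5 = 1² + 2².
  17: 17 − 1² = 16 = 4² ⇒ 17 = 1² + 4².
  Combine using the Brahmagupta–Fibonacci identity (a² + b²)(c² + d²) = (ac − bd)² + (ad + bc)² = (ac + bd)² + (ad − bc)²:
  5 · 17 = 85: from (1² + 2²)(1² + 4²), take (1·1 − 2·4, 1·4 + 2·1) = (1 − 8, 4 + 2) = (-7, 6); dropping signs (only squares matter) gives (7, 6); check 7² + 6² = 49 + 36 = 85 ✓.
  Scale by k = 2: (2·7, 2·6) = (14, 12).
Step 4: Order so x ≤ y and verify: 12² + 14² = 144 + 196 = 340 = n. ✓

n = 340 = 12² + 14² (one valid representation with x ≤ y).


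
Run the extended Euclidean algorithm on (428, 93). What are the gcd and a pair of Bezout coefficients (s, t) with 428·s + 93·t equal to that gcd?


Euclidean algorithm on (428, 93) — divide until remainder is 0:
  428 = 4 · 93 + 56
  93 = 1 · 56 + 37
  56 = 1 · 37 + 19
  37 = 1 · 19 + 18
  19 = 1 · 18 + 1
  18 = 18 · 1 + 0
gcd(428, 93) = 1.
Track Bezout coefficients alongside the remainders: start with r₀ = 428 = a·1 + b·0 (s = 1, t = 0) and r₁ = 93 = a·0 + b·1 (s = 0, t = 1); each new remainder r_{k+1} = r_{k-1} − q_k·r_k inherits s_{k+1} = s_{k-1} − q_k·s_k, t_{k+1} = t_{k-1} − q_k·t_k, so r_k = a·s_k + b·t_k at every step:
  q = 4: r = 56, s = 1 − 4·0 = 1, t = 0 − 4·1 = -4  (check: 428·1 + 93·(-4) = 56)
  q = 1: r = 37, s = 0 − 1·1 = -1, t = 1 − 1·(-4) = 5  (check: 428·(-1) + 93·5 = 37)
  q = 1: r = 19, s = 1 − 1·(-1) = 2, t = -4 − 1·5 = -9  (check: 428·2 + 93·(-9) = 19)
  q = 1: r = 18, s = -1 − 1·2 = -3, t = 5 − 1·(-9) = 14  (check: 428·(-3) + 93·14 = 18)
  q = 1: r = 1, s = 2 − 1·(-3) = 5, t = -9 − 1·14 = -23  (check: 428·5 + 93·(-23) = 1)
The row with r = 1 (the gcd) gives the Bezout coefficients s = 5, t = -23.
Result: 428 · (5) + 93 · (-23) = 1.

gcd(428, 93) = 1; s = 5, t = -23 (check: 428·5 + 93·(-23) = 1).
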